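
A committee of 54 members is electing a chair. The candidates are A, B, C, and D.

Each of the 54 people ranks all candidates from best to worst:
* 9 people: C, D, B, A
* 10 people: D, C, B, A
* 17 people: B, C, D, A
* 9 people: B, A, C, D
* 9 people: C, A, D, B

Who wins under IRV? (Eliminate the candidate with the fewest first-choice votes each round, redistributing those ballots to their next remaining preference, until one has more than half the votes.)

C

Round 1: A 0, B 26, C 18, D 10. A eliminated.
Round 2: B 26, C 18, D 10. D eliminated.
Round 3: B 26, C 28. C has a majority (≥28).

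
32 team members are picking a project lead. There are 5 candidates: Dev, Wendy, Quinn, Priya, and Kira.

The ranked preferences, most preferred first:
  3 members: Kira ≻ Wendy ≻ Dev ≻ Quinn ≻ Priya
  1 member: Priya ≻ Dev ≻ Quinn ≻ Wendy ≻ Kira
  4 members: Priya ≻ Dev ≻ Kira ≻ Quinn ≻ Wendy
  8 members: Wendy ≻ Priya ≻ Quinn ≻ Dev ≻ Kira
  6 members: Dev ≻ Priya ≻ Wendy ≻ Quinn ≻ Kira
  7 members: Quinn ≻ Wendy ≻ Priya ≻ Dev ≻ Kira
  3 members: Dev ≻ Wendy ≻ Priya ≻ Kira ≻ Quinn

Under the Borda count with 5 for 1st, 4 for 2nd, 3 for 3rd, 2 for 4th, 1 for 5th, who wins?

Wendy

Dev: 3×3 + 1×4 + 4×4 + 8×2 + 6×5 + 7×2 + 3×5 = 104
Wendy: 3×4 + 1×2 + 4×1 + 8×5 + 6×3 + 7×4 + 3×4 = 116
Quinn: 3×2 + 1×3 + 4×2 + 8×3 + 6×2 + 7×5 + 3×1 = 91
Priya: 3×1 + 1×5 + 4×5 + 8×4 + 6×4 + 7×3 + 3×3 = 114
Kira: 3×5 + 1×1 + 4×3 + 8×1 + 6×1 + 7×1 + 3×2 = 55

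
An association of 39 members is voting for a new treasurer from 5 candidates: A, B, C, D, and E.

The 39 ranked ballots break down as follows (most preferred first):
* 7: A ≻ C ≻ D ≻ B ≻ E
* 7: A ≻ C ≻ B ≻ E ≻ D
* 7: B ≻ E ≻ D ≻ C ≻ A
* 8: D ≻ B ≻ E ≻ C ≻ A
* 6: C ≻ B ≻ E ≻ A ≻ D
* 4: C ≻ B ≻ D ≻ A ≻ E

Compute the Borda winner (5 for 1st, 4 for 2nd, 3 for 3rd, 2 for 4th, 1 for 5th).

A: 7×5 + 7×5 + 7×1 + 8×1 + 6×2 + 4×2 = 105
B: 7×2 + 7×3 + 7×5 + 8×4 + 6×4 + 4×4 = 142
C: 7×4 + 7×4 + 7×2 + 8×2 + 6×5 + 4×5 = 136
D: 7×3 + 7×1 + 7×3 + 8×5 + 6×1 + 4×3 = 107
E: 7×1 + 7×2 + 7×4 + 8×3 + 6×3 + 4×1 = 95

B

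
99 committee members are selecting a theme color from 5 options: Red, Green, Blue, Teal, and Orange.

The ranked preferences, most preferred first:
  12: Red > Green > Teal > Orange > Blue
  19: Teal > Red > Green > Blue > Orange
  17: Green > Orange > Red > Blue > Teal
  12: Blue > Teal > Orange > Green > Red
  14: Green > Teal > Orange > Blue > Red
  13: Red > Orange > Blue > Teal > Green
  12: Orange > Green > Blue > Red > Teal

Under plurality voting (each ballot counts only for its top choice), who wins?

First-place votes: Red 25, Green 31, Blue 12, Teal 19, Orange 12.

Green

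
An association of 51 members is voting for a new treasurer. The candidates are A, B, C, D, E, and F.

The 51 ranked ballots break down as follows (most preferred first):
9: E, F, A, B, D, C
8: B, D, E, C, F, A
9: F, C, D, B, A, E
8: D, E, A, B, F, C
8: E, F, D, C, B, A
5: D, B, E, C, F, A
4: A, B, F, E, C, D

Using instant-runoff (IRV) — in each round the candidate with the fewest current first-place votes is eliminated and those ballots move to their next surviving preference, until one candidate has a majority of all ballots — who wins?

D

Round 1: A 4, B 8, C 0, D 13, E 17, F 9. C eliminated.
Round 2: A 4, B 8, D 13, E 17, F 9. A eliminated.
Round 3: B 12, D 13, E 17, F 9. F eliminated.
Round 4: B 12, D 22, E 17. B eliminated.
Round 5: D 30, E 21. D has a majority (≥26).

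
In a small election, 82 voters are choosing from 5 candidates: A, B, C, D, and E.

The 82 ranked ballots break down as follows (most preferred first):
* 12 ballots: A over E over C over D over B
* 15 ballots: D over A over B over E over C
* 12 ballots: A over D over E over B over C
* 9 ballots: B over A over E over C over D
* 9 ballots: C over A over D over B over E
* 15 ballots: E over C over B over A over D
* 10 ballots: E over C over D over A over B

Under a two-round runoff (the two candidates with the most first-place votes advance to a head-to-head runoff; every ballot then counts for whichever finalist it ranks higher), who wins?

A

Round 1 first-place votes: A 24, B 9, C 9, D 15, E 25. E and A advance.
Runoff: E is ranked above A on 25 ballots, A above E on 57.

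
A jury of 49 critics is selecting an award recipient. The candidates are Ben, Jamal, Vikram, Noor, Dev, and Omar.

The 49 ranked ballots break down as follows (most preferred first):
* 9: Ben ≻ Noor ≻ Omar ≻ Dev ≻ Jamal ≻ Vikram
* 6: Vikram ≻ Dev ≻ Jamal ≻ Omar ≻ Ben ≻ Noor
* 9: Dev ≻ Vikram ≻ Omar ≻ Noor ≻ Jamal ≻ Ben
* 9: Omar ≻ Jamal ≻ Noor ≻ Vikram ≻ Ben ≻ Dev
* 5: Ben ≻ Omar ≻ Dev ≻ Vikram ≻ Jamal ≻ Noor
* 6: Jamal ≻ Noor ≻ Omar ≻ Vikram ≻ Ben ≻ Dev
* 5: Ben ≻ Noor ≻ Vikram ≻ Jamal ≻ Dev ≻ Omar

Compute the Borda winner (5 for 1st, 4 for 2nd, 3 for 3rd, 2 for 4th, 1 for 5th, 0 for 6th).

Omar

Ben: 9×5 + 6×1 + 9×0 + 9×1 + 5×5 + 6×1 + 5×5 = 116
Jamal: 9×1 + 6×3 + 9×1 + 9×4 + 5×1 + 6×5 + 5×2 = 117
Vikram: 9×0 + 6×5 + 9×4 + 9×2 + 5×2 + 6×2 + 5×3 = 121
Noor: 9×4 + 6×0 + 9×2 + 9×3 + 5×0 + 6×4 + 5×4 = 125
Dev: 9×2 + 6×4 + 9×5 + 9×0 + 5×3 + 6×0 + 5×1 = 107
Omar: 9×3 + 6×2 + 9×3 + 9×5 + 5×4 + 6×3 + 5×0 = 149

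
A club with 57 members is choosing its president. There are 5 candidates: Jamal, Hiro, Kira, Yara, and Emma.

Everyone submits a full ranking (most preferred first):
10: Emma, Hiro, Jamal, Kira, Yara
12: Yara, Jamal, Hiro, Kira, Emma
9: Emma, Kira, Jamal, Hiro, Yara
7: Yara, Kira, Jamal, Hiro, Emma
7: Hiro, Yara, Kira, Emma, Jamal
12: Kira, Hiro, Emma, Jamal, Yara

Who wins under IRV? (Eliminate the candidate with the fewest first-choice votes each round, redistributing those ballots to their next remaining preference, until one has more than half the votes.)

Emma

Round 1: Jamal 0, Hiro 7, Kira 12, Yara 19, Emma 19. Jamal eliminated.
Round 2: Hiro 7, Kira 12, Yara 19, Emma 19. Hiro eliminated.
Round 3: Kira 12, Yara 26, Emma 19. Kira eliminated.
Round 4: Yara 26, Emma 31. Emma has a majority (≥29).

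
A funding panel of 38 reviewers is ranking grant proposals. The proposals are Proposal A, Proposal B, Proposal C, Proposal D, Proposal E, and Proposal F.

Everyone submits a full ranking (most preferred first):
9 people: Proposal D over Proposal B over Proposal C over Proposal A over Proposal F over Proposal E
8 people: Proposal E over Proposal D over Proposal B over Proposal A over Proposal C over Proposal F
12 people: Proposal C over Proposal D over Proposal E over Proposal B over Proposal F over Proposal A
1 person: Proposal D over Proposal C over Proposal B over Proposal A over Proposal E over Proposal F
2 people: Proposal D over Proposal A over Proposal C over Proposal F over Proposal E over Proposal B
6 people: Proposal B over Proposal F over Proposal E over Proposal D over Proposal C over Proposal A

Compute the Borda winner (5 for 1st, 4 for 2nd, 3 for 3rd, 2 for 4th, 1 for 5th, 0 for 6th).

Proposal A: 9×2 + 8×2 + 12×0 + 1×2 + 2×4 + 6×0 = 44
Proposal B: 9×4 + 8×3 + 12×2 + 1×3 + 2×0 + 6×5 = 117
Proposal C: 9×3 + 8×1 + 12×5 + 1×4 + 2×3 + 6×1 = 111
Proposal D: 9×5 + 8×4 + 12×4 + 1×5 + 2×5 + 6×2 = 152
Proposal E: 9×0 + 8×5 + 12×3 + 1×1 + 2×1 + 6×3 = 97
Proposal F: 9×1 + 8×0 + 12×1 + 1×0 + 2×2 + 6×4 = 49

Proposal D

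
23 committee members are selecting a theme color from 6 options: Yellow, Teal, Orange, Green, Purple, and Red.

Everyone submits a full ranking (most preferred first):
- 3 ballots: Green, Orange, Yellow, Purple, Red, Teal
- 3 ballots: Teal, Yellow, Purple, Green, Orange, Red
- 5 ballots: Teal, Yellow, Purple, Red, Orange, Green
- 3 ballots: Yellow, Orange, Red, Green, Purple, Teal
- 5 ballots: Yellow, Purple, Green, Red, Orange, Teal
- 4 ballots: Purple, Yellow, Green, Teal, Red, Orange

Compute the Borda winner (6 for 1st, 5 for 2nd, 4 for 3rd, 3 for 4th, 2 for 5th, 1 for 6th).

Yellow: 3×4 + 3×5 + 5×5 + 3×6 + 5×6 + 4×5 = 120
Teal: 3×1 + 3×6 + 5×6 + 3×1 + 5×1 + 4×3 = 71
Orange: 3×5 + 3×2 + 5×2 + 3×5 + 5×2 + 4×1 = 60
Green: 3×6 + 3×3 + 5×1 + 3×3 + 5×4 + 4×4 = 77
Purple: 3×3 + 3×4 + 5×4 + 3×2 + 5×5 + 4×6 = 96
Red: 3×2 + 3×1 + 5×3 + 3×4 + 5×3 + 4×2 = 59

Yellow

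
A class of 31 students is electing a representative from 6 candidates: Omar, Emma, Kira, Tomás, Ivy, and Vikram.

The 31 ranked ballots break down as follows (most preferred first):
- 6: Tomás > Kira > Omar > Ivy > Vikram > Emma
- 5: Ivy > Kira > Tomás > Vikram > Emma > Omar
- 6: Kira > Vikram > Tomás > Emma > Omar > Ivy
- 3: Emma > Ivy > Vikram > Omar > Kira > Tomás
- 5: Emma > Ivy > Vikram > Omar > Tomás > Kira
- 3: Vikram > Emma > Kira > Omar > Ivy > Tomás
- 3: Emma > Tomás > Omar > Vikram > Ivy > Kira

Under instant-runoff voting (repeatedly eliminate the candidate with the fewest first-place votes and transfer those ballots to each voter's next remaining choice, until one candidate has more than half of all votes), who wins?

Kira

Round 1: Omar 0, Emma 11, Kira 6, Tomás 6, Ivy 5, Vikram 3. Omar eliminated.
Round 2: Emma 11, Kira 6, Tomás 6, Ivy 5, Vikram 3. Vikram eliminated.
Round 3: Emma 14, Kira 6, Tomás 6, Ivy 5. Ivy eliminated.
Round 4: Emma 14, Kira 11, Tomás 6. Tomás eliminated.
Round 5: Emma 14, Kira 17. Kira has a majority (≥16).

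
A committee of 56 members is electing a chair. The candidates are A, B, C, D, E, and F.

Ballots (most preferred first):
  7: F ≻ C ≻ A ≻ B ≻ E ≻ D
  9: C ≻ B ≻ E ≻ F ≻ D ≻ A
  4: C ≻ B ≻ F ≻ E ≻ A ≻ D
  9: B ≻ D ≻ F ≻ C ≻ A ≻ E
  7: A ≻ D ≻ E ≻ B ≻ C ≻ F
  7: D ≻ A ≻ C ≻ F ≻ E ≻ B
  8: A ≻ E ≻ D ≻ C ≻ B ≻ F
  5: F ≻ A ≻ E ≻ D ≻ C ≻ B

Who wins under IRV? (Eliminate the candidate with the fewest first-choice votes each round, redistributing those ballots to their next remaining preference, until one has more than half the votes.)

F

Round 1: A 15, B 9, C 13, D 7, E 0, F 12. E eliminated.
Round 2: A 15, B 9, C 13, D 7, F 12. D eliminated.
Round 3: A 22, B 9, C 13, F 12. B eliminated.
Round 4: A 22, C 13, F 21. C eliminated.
Round 5: A 22, F 34. F has a majority (≥29).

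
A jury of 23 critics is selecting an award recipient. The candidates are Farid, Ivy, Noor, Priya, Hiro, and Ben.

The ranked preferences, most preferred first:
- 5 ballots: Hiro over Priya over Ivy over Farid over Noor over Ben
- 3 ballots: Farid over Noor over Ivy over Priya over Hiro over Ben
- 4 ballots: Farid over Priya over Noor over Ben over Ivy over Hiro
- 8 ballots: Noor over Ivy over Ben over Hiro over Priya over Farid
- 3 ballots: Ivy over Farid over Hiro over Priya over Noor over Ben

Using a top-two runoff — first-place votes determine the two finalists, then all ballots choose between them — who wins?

Farid

Round 1 first-place votes: Farid 7, Ivy 3, Noor 8, Priya 0, Hiro 5, Ben 0. Noor and Farid advance.
Runoff: Noor is ranked above Farid on 8 ballots, Farid above Noor on 15.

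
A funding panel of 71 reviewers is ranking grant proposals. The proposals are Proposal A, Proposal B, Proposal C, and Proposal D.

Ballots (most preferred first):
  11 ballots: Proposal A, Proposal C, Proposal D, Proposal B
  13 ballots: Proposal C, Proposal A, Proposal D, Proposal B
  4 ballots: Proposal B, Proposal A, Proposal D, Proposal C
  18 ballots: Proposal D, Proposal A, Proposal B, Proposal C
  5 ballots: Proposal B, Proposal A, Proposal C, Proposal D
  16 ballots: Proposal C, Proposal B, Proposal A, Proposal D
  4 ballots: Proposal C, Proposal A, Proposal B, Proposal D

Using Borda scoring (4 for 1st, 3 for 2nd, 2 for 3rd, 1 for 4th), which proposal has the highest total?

Proposal A

Proposal A: 11×4 + 13×3 + 4×3 + 18×3 + 5×3 + 16×2 + 4×3 = 208
Proposal B: 11×1 + 13×1 + 4×4 + 18×2 + 5×4 + 16×3 + 4×2 = 152
Proposal C: 11×3 + 13×4 + 4×1 + 18×1 + 5×2 + 16×4 + 4×4 = 197
Proposal D: 11×2 + 13×2 + 4×2 + 18×4 + 5×1 + 16×1 + 4×1 = 153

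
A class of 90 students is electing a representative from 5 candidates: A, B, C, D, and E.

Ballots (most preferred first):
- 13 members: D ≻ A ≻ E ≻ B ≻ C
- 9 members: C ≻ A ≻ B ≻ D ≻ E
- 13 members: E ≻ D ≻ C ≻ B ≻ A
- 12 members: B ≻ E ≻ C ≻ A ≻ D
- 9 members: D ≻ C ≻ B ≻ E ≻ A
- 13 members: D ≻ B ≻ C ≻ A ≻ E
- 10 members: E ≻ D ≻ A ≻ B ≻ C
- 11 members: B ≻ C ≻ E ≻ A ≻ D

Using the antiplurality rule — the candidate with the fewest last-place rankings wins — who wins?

Last-place votes: A 22, B 0, C 23, D 23, E 22.

B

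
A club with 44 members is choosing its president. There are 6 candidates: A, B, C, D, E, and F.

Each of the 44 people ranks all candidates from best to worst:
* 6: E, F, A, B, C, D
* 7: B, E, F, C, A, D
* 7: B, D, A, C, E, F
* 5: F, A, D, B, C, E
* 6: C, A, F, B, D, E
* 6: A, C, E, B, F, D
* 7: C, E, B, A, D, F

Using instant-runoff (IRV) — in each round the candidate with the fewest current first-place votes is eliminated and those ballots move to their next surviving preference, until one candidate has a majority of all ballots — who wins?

A

Round 1: A 6, B 14, C 13, D 0, E 6, F 5. D eliminated.
Round 2: A 6, B 14, C 13, E 6, F 5. F eliminated.
Round 3: A 11, B 14, C 13, E 6. E eliminated.
Round 4: A 17, B 14, C 13. C eliminated.
Round 5: A 23, B 21. A has a majority (≥23).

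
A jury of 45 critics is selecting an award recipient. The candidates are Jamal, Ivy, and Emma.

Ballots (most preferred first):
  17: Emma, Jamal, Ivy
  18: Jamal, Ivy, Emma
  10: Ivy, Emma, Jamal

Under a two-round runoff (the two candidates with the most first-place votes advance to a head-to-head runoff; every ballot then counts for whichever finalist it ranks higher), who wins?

Emma

Round 1 first-place votes: Jamal 18, Ivy 10, Emma 17. Jamal and Emma advance.
Runoff: Jamal is ranked above Emma on 18 ballots, Emma above Jamal on 27.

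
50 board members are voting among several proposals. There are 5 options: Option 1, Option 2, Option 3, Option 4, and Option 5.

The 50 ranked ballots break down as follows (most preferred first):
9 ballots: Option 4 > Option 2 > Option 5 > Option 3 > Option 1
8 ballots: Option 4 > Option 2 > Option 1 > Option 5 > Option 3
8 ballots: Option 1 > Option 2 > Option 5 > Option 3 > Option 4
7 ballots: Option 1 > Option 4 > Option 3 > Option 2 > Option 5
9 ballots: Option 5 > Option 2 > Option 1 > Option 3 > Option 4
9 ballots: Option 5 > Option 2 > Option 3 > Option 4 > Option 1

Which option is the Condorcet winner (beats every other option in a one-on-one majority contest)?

Option 2 vs Option 1: 35–15
Option 2 vs Option 3: 43–7
Option 2 vs Option 4: 26–24
Option 2 vs Option 5: 32–18
Option 2 beats every other option.

Option 2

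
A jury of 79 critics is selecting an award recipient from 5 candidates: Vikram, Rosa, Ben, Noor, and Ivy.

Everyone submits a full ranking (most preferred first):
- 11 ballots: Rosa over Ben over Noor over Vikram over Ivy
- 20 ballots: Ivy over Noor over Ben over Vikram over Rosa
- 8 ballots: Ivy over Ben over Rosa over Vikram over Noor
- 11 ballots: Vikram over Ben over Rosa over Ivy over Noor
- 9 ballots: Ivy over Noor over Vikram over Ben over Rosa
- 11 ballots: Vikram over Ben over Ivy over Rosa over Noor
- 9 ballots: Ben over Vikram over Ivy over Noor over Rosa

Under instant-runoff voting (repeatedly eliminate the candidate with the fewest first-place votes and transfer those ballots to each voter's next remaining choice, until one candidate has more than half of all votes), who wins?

Round 1: Vikram 22, Rosa 11, Ben 9, Noor 0, Ivy 37. Noor eliminated.
Round 2: Vikram 22, Rosa 11, Ben 9, Ivy 37. Ben eliminated.
Round 3: Vikram 31, Rosa 11, Ivy 37. Rosa eliminated.
Round 4: Vikram 42, Ivy 37. Vikram has a majority (≥40).

Vikram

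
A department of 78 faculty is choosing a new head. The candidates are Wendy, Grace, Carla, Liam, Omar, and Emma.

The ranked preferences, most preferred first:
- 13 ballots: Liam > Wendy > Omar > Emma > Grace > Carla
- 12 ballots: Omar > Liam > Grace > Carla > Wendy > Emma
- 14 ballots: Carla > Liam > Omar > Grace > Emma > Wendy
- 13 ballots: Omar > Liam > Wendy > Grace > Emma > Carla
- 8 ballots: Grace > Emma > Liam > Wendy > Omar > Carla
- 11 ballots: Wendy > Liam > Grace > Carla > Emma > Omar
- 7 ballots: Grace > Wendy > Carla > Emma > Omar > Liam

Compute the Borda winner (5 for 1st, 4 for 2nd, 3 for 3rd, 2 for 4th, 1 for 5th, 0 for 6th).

Liam

Wendy: 13×4 + 12×1 + 14×0 + 13×3 + 8×2 + 11×5 + 7×4 = 202
Grace: 13×1 + 12×3 + 14×2 + 13×2 + 8×5 + 11×3 + 7×5 = 211
Carla: 13×0 + 12×2 + 14×5 + 13×0 + 8×0 + 11×2 + 7×3 = 137
Liam: 13×5 + 12×4 + 14×4 + 13×4 + 8×3 + 11×4 + 7×0 = 289
Omar: 13×3 + 12×5 + 14×3 + 13×5 + 8×1 + 11×0 + 7×1 = 221
Emma: 13×2 + 12×0 + 14×1 + 13×1 + 8×4 + 11×1 + 7×2 = 110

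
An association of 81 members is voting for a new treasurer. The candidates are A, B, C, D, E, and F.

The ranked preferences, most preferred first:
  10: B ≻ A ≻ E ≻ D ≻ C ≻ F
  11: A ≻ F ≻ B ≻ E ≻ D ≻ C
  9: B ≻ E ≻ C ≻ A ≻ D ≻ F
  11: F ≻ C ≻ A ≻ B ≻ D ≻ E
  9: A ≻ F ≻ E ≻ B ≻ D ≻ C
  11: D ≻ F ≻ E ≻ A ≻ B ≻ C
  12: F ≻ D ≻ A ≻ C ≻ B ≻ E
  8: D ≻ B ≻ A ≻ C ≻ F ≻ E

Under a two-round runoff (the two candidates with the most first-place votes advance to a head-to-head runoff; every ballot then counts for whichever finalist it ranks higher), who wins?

A

Round 1 first-place votes: A 20, B 19, C 0, D 19, E 0, F 23. F and A advance.
Runoff: F is ranked above A on 34 ballots, A above F on 47.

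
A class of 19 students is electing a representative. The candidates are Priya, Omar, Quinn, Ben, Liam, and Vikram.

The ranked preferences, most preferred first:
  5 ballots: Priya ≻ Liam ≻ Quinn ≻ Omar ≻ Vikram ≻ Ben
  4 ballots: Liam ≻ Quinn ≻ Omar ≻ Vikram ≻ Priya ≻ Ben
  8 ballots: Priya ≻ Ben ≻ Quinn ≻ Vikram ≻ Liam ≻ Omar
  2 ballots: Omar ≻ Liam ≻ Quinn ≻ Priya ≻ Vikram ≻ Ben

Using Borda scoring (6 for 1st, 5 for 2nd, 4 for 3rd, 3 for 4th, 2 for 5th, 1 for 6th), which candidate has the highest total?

Priya: 5×6 + 4×2 + 8×6 + 2×3 = 92
Omar: 5×3 + 4×4 + 8×1 + 2×6 = 51
Quinn: 5×4 + 4×5 + 8×4 + 2×4 = 80
Ben: 5×1 + 4×1 + 8×5 + 2×1 = 51
Liam: 5×5 + 4×6 + 8×2 + 2×5 = 75
Vikram: 5×2 + 4×3 + 8×3 + 2×2 = 50

Priya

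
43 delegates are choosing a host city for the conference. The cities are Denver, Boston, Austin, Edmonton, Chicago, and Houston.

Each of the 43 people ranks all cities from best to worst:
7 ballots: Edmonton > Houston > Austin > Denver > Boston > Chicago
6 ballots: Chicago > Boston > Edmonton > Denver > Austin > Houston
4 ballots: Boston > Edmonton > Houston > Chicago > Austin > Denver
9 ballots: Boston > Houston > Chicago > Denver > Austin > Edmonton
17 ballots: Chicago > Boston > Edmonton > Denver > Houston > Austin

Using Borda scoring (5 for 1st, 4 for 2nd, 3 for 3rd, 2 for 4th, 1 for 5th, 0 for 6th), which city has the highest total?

Boston

Denver: 7×2 + 6×2 + 4×0 + 9×2 + 17×2 = 78
Boston: 7×1 + 6×4 + 4×5 + 9×5 + 17×4 = 164
Austin: 7×3 + 6×1 + 4×1 + 9×1 + 17×0 = 40
Edmonton: 7×5 + 6×3 + 4×4 + 9×0 + 17×3 = 120
Chicago: 7×0 + 6×5 + 4×2 + 9×3 + 17×5 = 150
Houston: 7×4 + 6×0 + 4×3 + 9×4 + 17×1 = 93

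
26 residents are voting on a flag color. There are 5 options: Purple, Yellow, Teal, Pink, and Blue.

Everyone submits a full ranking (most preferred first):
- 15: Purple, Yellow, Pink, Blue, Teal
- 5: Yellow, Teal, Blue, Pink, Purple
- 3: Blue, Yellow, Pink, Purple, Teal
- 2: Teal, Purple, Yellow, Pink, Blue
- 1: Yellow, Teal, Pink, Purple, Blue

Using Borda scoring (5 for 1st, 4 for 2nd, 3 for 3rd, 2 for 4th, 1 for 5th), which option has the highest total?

Purple: 15×5 + 5×1 + 3×2 + 2×4 + 1×2 = 96
Yellow: 15×4 + 5×5 + 3×4 + 2×3 + 1×5 = 108
Teal: 15×1 + 5×4 + 3×1 + 2×5 + 1×4 = 52
Pink: 15×3 + 5×2 + 3×3 + 2×2 + 1×3 = 71
Blue: 15×2 + 5×3 + 3×5 + 2×1 + 1×1 = 63

Yellow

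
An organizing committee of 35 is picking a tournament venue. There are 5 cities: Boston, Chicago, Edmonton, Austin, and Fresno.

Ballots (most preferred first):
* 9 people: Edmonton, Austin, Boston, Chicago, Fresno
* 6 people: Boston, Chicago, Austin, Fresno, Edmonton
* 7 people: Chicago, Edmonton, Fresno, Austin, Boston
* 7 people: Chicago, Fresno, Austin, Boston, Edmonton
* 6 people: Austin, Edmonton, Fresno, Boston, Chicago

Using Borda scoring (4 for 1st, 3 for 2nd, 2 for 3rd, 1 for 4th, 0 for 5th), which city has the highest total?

Boston: 9×2 + 6×4 + 7×0 + 7×1 + 6×1 = 55
Chicago: 9×1 + 6×3 + 7×4 + 7×4 + 6×0 = 83
Edmonton: 9×4 + 6×0 + 7×3 + 7×0 + 6×3 = 75
Austin: 9×3 + 6×2 + 7×1 + 7×2 + 6×4 = 84
Fresno: 9×0 + 6×1 + 7×2 + 7×3 + 6×2 = 53

Austin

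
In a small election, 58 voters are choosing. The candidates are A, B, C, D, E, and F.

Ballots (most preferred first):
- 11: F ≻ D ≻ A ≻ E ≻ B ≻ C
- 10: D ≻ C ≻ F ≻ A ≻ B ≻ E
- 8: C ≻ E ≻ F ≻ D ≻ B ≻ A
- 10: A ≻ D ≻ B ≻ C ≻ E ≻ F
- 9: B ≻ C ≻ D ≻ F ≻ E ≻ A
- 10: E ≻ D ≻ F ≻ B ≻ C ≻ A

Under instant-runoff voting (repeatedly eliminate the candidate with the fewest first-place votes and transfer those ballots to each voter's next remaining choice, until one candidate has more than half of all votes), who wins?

Round 1: A 10, B 9, C 8, D 10, E 10, F 11. C eliminated.
Round 2: A 10, B 9, D 10, E 18, F 11. B eliminated.
Round 3: A 10, D 19, E 18, F 11. A eliminated.
Round 4: D 29, E 18, F 11. F eliminated.
Round 5: D 40, E 18. D has a majority (≥30).

D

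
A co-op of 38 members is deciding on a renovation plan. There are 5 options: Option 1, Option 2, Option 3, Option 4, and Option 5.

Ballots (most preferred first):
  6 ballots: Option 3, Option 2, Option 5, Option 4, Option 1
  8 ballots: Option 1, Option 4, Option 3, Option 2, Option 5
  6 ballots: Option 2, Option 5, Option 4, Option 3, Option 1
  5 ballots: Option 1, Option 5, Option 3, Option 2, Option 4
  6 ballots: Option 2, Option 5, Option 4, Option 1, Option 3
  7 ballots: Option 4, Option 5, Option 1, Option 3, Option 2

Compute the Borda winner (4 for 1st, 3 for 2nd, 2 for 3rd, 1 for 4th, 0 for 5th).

Option 5

Option 1: 6×0 + 8×4 + 6×0 + 5×4 + 6×1 + 7×2 = 72
Option 2: 6×3 + 8×1 + 6×4 + 5×1 + 6×4 + 7×0 = 79
Option 3: 6×4 + 8×2 + 6×1 + 5×2 + 6×0 + 7×1 = 63
Option 4: 6×1 + 8×3 + 6×2 + 5×0 + 6×2 + 7×4 = 82
Option 5: 6×2 + 8×0 + 6×3 + 5×3 + 6×3 + 7×3 = 84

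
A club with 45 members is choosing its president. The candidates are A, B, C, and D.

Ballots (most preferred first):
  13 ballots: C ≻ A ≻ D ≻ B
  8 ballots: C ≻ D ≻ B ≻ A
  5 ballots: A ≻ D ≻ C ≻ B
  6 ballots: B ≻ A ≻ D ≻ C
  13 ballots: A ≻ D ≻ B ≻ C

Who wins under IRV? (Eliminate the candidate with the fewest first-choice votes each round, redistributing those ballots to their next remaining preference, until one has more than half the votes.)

Round 1: A 18, B 6, C 21, D 0. D eliminated.
Round 2: A 18, B 6, C 21. B eliminated.
Round 3: A 24, C 21. A has a majority (≥23).

A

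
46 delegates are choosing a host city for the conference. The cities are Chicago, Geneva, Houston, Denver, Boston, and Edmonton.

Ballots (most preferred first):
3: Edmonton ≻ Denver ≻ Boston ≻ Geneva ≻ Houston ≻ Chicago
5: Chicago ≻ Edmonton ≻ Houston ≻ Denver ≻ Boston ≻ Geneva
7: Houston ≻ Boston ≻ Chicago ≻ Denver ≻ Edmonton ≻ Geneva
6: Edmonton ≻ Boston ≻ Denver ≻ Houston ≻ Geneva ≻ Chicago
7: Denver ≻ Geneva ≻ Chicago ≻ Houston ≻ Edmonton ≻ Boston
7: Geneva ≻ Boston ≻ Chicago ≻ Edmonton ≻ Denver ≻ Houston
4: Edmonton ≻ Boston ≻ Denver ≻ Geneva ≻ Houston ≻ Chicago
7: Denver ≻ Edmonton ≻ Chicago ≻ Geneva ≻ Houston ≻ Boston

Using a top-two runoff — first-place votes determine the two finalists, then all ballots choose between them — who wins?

Round 1 first-place votes: Chicago 5, Geneva 7, Houston 7, Denver 14, Boston 0, Edmonton 13. Denver and Edmonton advance.
Runoff: Denver is ranked above Edmonton on 21 ballots, Edmonton above Denver on 25.

Edmonton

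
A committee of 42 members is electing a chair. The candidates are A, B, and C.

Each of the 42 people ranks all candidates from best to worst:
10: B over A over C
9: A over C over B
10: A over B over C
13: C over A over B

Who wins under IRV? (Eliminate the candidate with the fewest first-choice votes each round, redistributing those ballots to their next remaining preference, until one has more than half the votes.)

Round 1: A 19, B 10, C 13. B eliminated.
Round 2: A 29, C 13. A has a majority (≥22).

A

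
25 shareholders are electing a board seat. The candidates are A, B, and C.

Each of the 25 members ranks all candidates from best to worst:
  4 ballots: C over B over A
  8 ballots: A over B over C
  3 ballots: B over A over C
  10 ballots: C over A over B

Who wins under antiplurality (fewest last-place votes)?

A

Last-place votes: A 4, B 10, C 11.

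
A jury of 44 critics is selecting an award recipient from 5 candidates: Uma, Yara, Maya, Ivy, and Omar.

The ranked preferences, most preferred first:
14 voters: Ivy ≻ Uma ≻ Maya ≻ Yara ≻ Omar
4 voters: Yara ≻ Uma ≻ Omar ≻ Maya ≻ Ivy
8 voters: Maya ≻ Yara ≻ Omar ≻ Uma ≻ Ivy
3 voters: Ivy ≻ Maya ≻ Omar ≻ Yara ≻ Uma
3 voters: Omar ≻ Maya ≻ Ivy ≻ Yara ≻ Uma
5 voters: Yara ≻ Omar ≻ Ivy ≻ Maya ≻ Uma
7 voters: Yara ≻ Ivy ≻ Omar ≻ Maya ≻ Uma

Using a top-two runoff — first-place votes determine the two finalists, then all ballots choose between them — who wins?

Round 1 first-place votes: Uma 0, Yara 16, Maya 8, Ivy 17, Omar 3. Ivy and Yara advance.
Runoff: Ivy is ranked above Yara on 20 ballots, Yara above Ivy on 24.

Yara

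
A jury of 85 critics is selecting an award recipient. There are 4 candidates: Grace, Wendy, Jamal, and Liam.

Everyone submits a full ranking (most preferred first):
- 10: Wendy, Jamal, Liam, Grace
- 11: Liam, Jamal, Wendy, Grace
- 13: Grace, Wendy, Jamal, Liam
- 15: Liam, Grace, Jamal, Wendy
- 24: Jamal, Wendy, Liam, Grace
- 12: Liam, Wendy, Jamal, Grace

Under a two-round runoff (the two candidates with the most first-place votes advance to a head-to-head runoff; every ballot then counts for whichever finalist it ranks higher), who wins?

Round 1 first-place votes: Grace 13, Wendy 10, Jamal 24, Liam 38. Liam and Jamal advance.
Runoff: Liam is ranked above Jamal on 38 ballots, Jamal above Liam on 47.

Jamal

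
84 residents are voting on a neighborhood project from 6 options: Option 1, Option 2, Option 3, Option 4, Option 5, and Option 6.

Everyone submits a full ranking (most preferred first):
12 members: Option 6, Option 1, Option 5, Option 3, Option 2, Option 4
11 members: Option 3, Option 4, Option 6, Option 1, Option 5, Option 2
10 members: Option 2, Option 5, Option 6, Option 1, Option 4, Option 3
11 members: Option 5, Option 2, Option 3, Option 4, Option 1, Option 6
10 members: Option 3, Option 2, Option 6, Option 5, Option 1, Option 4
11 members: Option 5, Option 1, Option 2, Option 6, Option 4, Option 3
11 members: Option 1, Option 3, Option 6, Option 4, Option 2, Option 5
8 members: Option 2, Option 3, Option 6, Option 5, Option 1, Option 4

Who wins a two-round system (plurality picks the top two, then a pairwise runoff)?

Option 5

Round 1 first-place votes: Option 1 11, Option 2 18, Option 3 21, Option 4 0, Option 5 22, Option 6 12. Option 5 and Option 3 advance.
Runoff: Option 5 is ranked above Option 3 on 44 ballots, Option 3 above Option 5 on 40.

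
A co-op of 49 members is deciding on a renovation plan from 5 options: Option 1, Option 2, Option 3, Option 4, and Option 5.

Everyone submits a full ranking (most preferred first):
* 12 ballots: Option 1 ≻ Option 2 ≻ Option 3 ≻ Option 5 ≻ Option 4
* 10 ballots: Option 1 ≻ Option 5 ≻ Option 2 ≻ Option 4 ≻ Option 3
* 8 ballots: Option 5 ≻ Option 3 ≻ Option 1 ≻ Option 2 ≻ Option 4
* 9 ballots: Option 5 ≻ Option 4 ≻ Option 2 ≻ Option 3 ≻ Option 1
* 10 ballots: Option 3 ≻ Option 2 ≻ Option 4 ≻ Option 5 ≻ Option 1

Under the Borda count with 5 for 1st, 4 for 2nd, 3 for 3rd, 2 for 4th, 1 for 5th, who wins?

Option 1: 12×5 + 10×5 + 8×3 + 9×1 + 10×1 = 153
Option 2: 12×4 + 10×3 + 8×2 + 9×3 + 10×4 = 161
Option 3: 12×3 + 10×1 + 8×4 + 9×2 + 10×5 = 146
Option 4: 12×1 + 10×2 + 8×1 + 9×4 + 10×3 = 106
Option 5: 12×2 + 10×4 + 8×5 + 9×5 + 10×2 = 169

Option 5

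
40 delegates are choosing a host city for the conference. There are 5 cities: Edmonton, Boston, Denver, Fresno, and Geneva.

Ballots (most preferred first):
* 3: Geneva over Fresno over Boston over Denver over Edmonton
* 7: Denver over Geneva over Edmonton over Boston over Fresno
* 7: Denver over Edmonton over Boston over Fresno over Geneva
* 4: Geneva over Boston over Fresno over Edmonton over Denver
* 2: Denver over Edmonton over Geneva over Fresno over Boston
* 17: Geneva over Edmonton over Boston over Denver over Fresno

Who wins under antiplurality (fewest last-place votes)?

Boston

Last-place votes: Edmonton 3, Boston 2, Denver 4, Fresno 24, Geneva 7.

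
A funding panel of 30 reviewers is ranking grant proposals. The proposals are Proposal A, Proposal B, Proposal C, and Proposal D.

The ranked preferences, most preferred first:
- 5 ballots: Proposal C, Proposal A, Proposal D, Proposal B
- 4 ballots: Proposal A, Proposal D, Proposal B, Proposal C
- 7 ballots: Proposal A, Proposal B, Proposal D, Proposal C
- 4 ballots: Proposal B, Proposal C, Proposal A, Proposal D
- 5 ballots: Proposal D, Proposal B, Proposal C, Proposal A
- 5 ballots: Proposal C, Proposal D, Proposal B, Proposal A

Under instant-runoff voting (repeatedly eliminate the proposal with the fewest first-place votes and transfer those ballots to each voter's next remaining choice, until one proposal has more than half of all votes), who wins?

Proposal C

Round 1: Proposal A 11, Proposal B 4, Proposal C 10, Proposal D 5. Proposal B eliminated.
Round 2: Proposal A 11, Proposal C 14, Proposal D 5. Proposal D eliminated.
Round 3: Proposal A 11, Proposal C 19. Proposal C has a majority (≥16).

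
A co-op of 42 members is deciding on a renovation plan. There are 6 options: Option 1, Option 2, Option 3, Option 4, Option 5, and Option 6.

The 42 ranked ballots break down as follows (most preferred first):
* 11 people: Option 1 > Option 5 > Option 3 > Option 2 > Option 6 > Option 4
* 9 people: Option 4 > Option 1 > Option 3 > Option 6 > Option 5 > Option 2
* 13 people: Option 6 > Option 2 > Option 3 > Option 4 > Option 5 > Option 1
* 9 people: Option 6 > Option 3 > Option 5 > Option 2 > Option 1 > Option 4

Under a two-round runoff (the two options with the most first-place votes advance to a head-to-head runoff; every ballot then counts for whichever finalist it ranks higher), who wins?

Option 6

Round 1 first-place votes: Option 1 11, Option 2 0, Option 3 0, Option 4 9, Option 5 0, Option 6 22. Option 6 and Option 1 advance.
Runoff: Option 6 is ranked above Option 1 on 22 ballots, Option 1 above Option 6 on 20.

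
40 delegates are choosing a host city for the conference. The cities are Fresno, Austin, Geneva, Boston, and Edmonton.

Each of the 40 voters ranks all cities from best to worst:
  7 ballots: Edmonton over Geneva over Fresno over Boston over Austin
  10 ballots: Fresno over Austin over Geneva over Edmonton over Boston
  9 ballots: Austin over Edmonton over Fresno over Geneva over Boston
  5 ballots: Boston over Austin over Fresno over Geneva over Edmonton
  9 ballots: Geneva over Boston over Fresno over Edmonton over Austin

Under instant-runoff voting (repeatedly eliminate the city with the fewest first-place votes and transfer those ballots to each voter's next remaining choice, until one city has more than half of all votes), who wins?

Round 1: Fresno 10, Austin 9, Geneva 9, Boston 5, Edmonton 7. Boston eliminated.
Round 2: Fresno 10, Austin 14, Geneva 9, Edmonton 7. Edmonton eliminated.
Round 3: Fresno 10, Austin 14, Geneva 16. Fresno eliminated.
Round 4: Austin 24, Geneva 16. Austin has a majority (≥21).

Austin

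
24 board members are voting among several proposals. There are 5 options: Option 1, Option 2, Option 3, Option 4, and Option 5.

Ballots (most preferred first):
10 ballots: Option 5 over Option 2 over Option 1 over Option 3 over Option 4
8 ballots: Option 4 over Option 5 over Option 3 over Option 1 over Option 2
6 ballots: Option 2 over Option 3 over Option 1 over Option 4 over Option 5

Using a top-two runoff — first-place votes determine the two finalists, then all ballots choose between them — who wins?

Round 1 first-place votes: Option 1 0, Option 2 6, Option 3 0, Option 4 8, Option 5 10. Option 5 and Option 4 advance.
Runoff: Option 5 is ranked above Option 4 on 10 ballots, Option 4 above Option 5 on 14.

Option 4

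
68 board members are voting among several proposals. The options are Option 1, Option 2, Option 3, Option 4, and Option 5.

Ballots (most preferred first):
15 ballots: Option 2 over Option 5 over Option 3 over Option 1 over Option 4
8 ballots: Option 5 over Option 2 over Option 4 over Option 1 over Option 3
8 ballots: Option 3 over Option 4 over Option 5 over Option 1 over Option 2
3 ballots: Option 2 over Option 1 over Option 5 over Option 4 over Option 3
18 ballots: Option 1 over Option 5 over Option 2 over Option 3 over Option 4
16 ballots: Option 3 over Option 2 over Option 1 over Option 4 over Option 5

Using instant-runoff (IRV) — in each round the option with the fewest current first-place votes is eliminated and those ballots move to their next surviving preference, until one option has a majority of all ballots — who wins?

Round 1: Option 1 18, Option 2 18, Option 3 24, Option 4 0, Option 5 8. Option 4 eliminated.
Round 2: Option 1 18, Option 2 18, Option 3 24, Option 5 8. Option 5 eliminated.
Round 3: Option 1 18, Option 2 26, Option 3 24. Option 1 eliminated.
Round 4: Option 2 44, Option 3 24. Option 2 has a majority (≥35).

Option 2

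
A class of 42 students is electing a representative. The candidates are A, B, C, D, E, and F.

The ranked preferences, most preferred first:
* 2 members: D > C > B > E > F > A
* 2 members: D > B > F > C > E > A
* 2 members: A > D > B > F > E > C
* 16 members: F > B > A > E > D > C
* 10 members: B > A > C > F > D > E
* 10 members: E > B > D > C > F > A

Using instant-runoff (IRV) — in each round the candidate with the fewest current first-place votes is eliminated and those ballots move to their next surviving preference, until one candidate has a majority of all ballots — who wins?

B

Round 1: A 2, B 10, C 0, D 4, E 10, F 16. C eliminated.
Round 2: A 2, B 10, D 4, E 10, F 16. A eliminated.
Round 3: B 10, D 6, E 10, F 16. D eliminated.
Round 4: B 16, E 10, F 16. E eliminated.
Round 5: B 26, F 16. B has a majority (≥22).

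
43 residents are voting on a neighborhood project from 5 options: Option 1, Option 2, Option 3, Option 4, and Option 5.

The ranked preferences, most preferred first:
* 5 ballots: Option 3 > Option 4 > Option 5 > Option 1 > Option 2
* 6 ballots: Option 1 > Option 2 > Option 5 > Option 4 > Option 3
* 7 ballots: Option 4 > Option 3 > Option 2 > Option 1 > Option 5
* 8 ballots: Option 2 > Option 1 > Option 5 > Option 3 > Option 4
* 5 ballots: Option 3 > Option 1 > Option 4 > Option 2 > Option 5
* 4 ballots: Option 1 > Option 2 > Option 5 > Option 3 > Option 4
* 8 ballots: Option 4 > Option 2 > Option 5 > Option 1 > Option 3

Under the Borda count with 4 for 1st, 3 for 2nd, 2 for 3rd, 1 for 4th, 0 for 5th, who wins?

Option 1: 5×1 + 6×4 + 7×1 + 8×3 + 5×3 + 4×4 + 8×1 = 99
Option 2: 5×0 + 6×3 + 7×2 + 8×4 + 5×1 + 4×3 + 8×3 = 105
Option 3: 5×4 + 6×0 + 7×3 + 8×1 + 5×4 + 4×1 + 8×0 = 73
Option 4: 5×3 + 6×1 + 7×4 + 8×0 + 5×2 + 4×0 + 8×4 = 91
Option 5: 5×2 + 6×2 + 7×0 + 8×2 + 5×0 + 4×2 + 8×2 = 62

Option 2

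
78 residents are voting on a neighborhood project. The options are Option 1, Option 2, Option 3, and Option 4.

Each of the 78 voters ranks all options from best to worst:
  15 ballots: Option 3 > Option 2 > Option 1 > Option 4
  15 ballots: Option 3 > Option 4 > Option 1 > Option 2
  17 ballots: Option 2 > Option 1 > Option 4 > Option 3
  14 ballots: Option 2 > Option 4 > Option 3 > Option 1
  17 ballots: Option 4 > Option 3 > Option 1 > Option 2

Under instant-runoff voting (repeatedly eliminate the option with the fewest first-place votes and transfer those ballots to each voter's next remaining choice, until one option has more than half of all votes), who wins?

Round 1: Option 1 0, Option 2 31, Option 3 30, Option 4 17. Option 1 eliminated.
Round 2: Option 2 31, Option 3 30, Option 4 17. Option 4 eliminated.
Round 3: Option 2 31, Option 3 47. Option 3 has a majority (≥40).

Option 3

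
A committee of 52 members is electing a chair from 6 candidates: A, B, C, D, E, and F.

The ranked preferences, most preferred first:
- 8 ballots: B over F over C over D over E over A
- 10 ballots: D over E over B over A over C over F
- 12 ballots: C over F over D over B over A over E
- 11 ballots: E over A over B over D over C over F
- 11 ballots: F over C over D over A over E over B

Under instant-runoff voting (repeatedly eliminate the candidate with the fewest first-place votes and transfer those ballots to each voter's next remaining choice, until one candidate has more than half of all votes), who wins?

Round 1: A 0, B 8, C 12, D 10, E 11, F 11. A eliminated.
Round 2: B 8, C 12, D 10, E 11, F 11. B eliminated.
Round 3: C 12, D 10, E 11, F 19. D eliminated.
Round 4: C 12, E 21, F 19. C eliminated.
Round 5: E 21, F 31. F has a majority (≥27).

F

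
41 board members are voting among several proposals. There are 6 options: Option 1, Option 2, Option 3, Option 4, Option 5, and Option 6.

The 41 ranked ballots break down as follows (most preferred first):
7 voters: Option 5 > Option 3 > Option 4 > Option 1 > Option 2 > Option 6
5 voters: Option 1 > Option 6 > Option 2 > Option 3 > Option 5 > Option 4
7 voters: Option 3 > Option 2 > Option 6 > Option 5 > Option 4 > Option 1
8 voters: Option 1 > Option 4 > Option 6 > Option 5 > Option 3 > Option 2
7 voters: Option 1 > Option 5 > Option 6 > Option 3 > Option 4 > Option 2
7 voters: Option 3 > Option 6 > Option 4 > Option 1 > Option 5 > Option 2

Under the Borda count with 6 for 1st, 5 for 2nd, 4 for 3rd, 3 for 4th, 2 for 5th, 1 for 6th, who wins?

Option 1: 7×3 + 5×6 + 7×1 + 8×6 + 7×6 + 7×3 = 169
Option 2: 7×2 + 5×4 + 7×5 + 8×1 + 7×1 + 7×1 = 91
Option 3: 7×5 + 5×3 + 7×6 + 8×2 + 7×3 + 7×6 = 171
Option 4: 7×4 + 5×1 + 7×2 + 8×5 + 7×2 + 7×4 = 129
Option 5: 7×6 + 5×2 + 7×3 + 8×3 + 7×5 + 7×2 = 146
Option 6: 7×1 + 5×5 + 7×4 + 8×4 + 7×4 + 7×5 = 155

Option 3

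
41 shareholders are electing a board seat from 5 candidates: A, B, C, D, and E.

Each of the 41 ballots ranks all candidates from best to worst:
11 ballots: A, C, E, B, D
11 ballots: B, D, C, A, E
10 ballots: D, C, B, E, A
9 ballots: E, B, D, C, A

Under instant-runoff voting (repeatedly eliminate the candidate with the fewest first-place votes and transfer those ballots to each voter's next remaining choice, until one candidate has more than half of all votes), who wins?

Round 1: A 11, B 11, C 0, D 10, E 9. C eliminated.
Round 2: A 11, B 11, D 10, E 9. E eliminated.
Round 3: A 11, B 20, D 10. D eliminated.
Round 4: A 11, B 30. B has a majority (≥21).

B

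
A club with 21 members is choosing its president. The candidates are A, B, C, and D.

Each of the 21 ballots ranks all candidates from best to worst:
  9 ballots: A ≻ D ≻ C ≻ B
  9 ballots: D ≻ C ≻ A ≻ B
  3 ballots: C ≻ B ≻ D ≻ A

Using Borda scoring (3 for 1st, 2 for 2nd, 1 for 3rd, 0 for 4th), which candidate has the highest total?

A: 9×3 + 9×1 + 3×0 = 36
B: 9×0 + 9×0 + 3×2 = 6
C: 9×1 + 9×2 + 3×3 = 36
D: 9×2 + 9×3 + 3×1 = 48

D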